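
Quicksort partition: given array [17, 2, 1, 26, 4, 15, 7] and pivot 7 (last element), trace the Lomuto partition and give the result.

Lomuto partition with pivot = 7:

Initial array: [17, 2, 1, 26, 4, 15, 7]

arr[0]=17 > 7: no swap
arr[1]=2 <= 7: swap with position 0, array becomes [2, 17, 1, 26, 4, 15, 7]
arr[2]=1 <= 7: swap with position 1, array becomes [2, 1, 17, 26, 4, 15, 7]
arr[3]=26 > 7: no swap
arr[4]=4 <= 7: swap with position 2, array becomes [2, 1, 4, 26, 17, 15, 7]
arr[5]=15 > 7: no swap

Place pivot at position 3: [2, 1, 4, 7, 17, 15, 26]
Pivot position: 3

After partitioning with pivot 7, the array becomes [2, 1, 4, 7, 17, 15, 26]. The pivot is placed at index 3. All elements to the left of the pivot are <= 7, and all elements to the right are > 7.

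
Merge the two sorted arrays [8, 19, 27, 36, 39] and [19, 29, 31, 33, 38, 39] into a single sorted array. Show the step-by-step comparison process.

Merging process:

Compare 8 vs 19: take 8 from left. Merged: [8]
Compare 19 vs 19: take 19 from left. Merged: [8, 19]
Compare 27 vs 19: take 19 from right. Merged: [8, 19, 19]
Compare 27 vs 29: take 27 from left. Merged: [8, 19, 19, 27]
Compare 36 vs 29: take 29 from right. Merged: [8, 19, 19, 27, 29]
Compare 36 vs 31: take 31 from right. Merged: [8, 19, 19, 27, 29, 31]
Compare 36 vs 33: take 33 from right. Merged: [8, 19, 19, 27, 29, 31, 33]
Compare 36 vs 38: take 36 from left. Merged: [8, 19, 19, 27, 29, 31, 33, 36]
Compare 39 vs 38: take 38 from right. Merged: [8, 19, 19, 27, 29, 31, 33, 36, 38]
Compare 39 vs 39: take 39 from left. Merged: [8, 19, 19, 27, 29, 31, 33, 36, 38, 39]
Append remaining from right: [39]. Merged: [8, 19, 19, 27, 29, 31, 33, 36, 38, 39, 39]

Final merged array: [8, 19, 19, 27, 29, 31, 33, 36, 38, 39, 39]
Total comparisons: 10

The merged array is [8, 19, 19, 27, 29, 31, 33, 36, 38, 39, 39], requiring 10 comparisons. The merge step runs in O(n) time where n is the total number of elements.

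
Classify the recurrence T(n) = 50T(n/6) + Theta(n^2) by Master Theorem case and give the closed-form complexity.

Master Theorem for T(n) = 50T(n/6) + O(n^2):

a = 50, b = 6, c = 2
log_b(a) = log_6(50) = 2.1833

Case 1: c = 2 < log_6(50) = 2.1833
T(n) = O(n^(log_6 50))

For T(n) = 50T(n/6) + O(n^2): log_6(50) = 2.1833. This is Case 1 of the Master Theorem (c < log_b(a), work dominated by leaves), giving O(n^(log_6 50)).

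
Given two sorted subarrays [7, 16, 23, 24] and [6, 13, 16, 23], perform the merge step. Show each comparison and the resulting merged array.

Merging process:

Compare 7 vs 6: take 6 from right. Merged: [6]
Compare 7 vs 13: take 7 from left. Merged: [6, 7]
Compare 16 vs 13: take 13 from right. Merged: [6, 7, 13]
Compare 16 vs 16: take 16 from left. Merged: [6, 7, 13, 16]
Compare 23 vs 16: take 16 from right. Merged: [6, 7, 13, 16, 16]
Compare 23 vs 23: take 23 from left. Merged: [6, 7, 13, 16, 16, 23]
Compare 24 vs 23: take 23 from right. Merged: [6, 7, 13, 16, 16, 23, 23]
Append remaining from left: [24]. Merged: [6, 7, 13, 16, 16, 23, 23, 24]

Final merged array: [6, 7, 13, 16, 16, 23, 23, 24]
Total comparisons: 7

The merged array is [6, 7, 13, 16, 16, 23, 23, 24], requiring 7 comparisons. The merge step runs in O(n) time where n is the total number of elements.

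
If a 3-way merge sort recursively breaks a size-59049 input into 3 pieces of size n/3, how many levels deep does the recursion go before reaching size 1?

For divide and conquer with division factor 3:

Problem sizes at each level:
Level 0: 59049
Level 1: 19683
Level 2: 6561
Level 3: 2187
Level 4: 729
Level 5: 243
Level 6: 81
Level 7: 27
Level 8: 9
Level 9: 3
Level 10: 1

The root is level 0 and the size-1 base case is level 10 (the tree spans levels 0 through 10, i.e. 11 levels counting the root), so the depth is the number of divisions: log_3(59049) = 10

The recursion tree depth is log_3(59049) = 10. At each level, the problem size is divided by 3, so it takes 10 divisions to reduce to a base case of size 1. The algorithm makes 3 recursive calls at each level.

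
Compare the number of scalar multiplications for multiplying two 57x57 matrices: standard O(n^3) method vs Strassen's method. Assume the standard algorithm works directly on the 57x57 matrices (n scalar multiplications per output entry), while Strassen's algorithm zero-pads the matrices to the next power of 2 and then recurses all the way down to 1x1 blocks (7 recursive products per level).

Matrix multiplication for 57x57 matrices:

Strassen's algorithm requires power-of-2 dimensions. Pad 57x57 to 64x64 (next power of 2).

Standard algorithm: 57^3 = 185193 multiplications
Strassen's algorithm: 7^(log2(64)) = 7^6 = 117649 multiplications
Savings: 185193 - 117649 = 67544 multiplications

Standard: 185193 multiplications (57^3). Strassen: 117649 multiplications (7^6, after padding to 64x64). Strassen reduces 8 recursive multiplications to 7 at each level.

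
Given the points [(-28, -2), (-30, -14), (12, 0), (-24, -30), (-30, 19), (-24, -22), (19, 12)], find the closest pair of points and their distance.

Computing all pairwise distances among 7 points:

d((-28, -2), (-30, -14)) = 12.1655
d((-28, -2), (12, 0)) = 40.05
d((-28, -2), (-24, -30)) = 28.2843
d((-28, -2), (-30, 19)) = 21.095
d((-28, -2), (-24, -22)) = 20.3961
d((-28, -2), (19, 12)) = 49.0408
d((-30, -14), (12, 0)) = 44.2719
d((-30, -14), (-24, -30)) = 17.088
d((-30, -14), (-30, 19)) = 33.0
d((-30, -14), (-24, -22)) = 10.0
d((-30, -14), (19, 12)) = 55.4707
d((12, 0), (-24, -30)) = 46.8615
d((12, 0), (-30, 19)) = 46.0977
d((12, 0), (-24, -22)) = 42.19
d((12, 0), (19, 12)) = 13.8924
d((-24, -30), (-30, 19)) = 49.366
d((-24, -30), (-24, -22)) = 8.0 <-- minimum
d((-24, -30), (19, 12)) = 60.1082
d((-30, 19), (-24, -22)) = 41.4367
d((-30, 19), (19, 12)) = 49.4975
d((-24, -22), (19, 12)) = 54.8179

Closest pair: (-24, -30) and (-24, -22) with distance 8.0

The closest pair is (-24, -30) and (-24, -22) with Euclidean distance 8.0. For 7 points, brute-force pairwise comparison is shown above. For large n, the divide-and-conquer algorithm (sort by x, recurse on halves, check the dividing strip) achieves O(n log n).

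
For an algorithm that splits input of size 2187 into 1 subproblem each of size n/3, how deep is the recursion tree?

For divide and conquer with division factor 3:

Problem sizes at each level:
Level 0: 2187
Level 1: 729
Level 2: 243
Level 3: 81
Level 4: 27
Level 5: 9
Level 6: 3
Level 7: 1

The root is level 0 and the size-1 base case is level 7 (the tree spans levels 0 through 7, i.e. 8 levels counting the root), so the depth is the number of divisions: log_3(2187) = 7

The recursion tree depth is log_3(2187) = 7. At each level, the problem size is divided by 3, so it takes 7 divisions to reduce to a base case of size 1. The algorithm makes 1 recursive call at each level.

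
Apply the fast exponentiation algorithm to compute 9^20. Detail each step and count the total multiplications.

Computing 9^20 by squaring (build up from 9^1; each line after the first costs one multiplication):

9^1 = 9
9^2 = (9^1)^2 = 9^2 = 81
9^4 = (9^2)^2 = 81^2 = 6561
9^5 = 9 * 9^4 = 9 * 6561 = 59049
9^10 = (9^5)^2 = 59049^2 = 3486784401
9^20 = (9^10)^2 = 3486784401^2 = 12157665459056928801

Result: 12157665459056928801
Multiplications needed: 5 (5 lines after 9^1)

9^20 = 12157665459056928801. Using exponentiation by squaring, this requires 5 multiplications. The key idea: if the exponent is even, square the half-power; if odd, multiply by the base once.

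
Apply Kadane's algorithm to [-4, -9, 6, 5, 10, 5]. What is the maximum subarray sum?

Using Kadane's algorithm on [-4, -9, 6, 5, 10, 5]:

Scanning through the array:
Position 1 (value -9): max_ending_here = -9, max_so_far = -4
Position 2 (value 6): max_ending_here = 6, max_so_far = 6
Position 3 (value 5): max_ending_here = 11, max_so_far = 11
Position 4 (value 10): max_ending_here = 21, max_so_far = 21
Position 5 (value 5): max_ending_here = 26, max_so_far = 26

Maximum subarray: [6, 5, 10, 5]
Maximum sum: 26

The maximum subarray is [6, 5, 10, 5] with sum 26. This subarray runs from index 2 to index 5.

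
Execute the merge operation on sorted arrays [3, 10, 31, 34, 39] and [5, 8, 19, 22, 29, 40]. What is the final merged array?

Merging process:

Compare 3 vs 5: take 3 from left. Merged: [3]
Compare 10 vs 5: take 5 from right. Merged: [3, 5]
Compare 10 vs 8: take 8 from right. Merged: [3, 5, 8]
Compare 10 vs 19: take 10 from left. Merged: [3, 5, 8, 10]
Compare 31 vs 19: take 19 from right. Merged: [3, 5, 8, 10, 19]
Compare 31 vs 22: take 22 from right. Merged: [3, 5, 8, 10, 19, 22]
Compare 31 vs 29: take 29 from right. Merged: [3, 5, 8, 10, 19, 22, 29]
Compare 31 vs 40: take 31 from left. Merged: [3, 5, 8, 10, 19, 22, 29, 31]
Compare 34 vs 40: take 34 from left. Merged: [3, 5, 8, 10, 19, 22, 29, 31, 34]
Compare 39 vs 40: take 39 from left. Merged: [3, 5, 8, 10, 19, 22, 29, 31, 34, 39]
Append remaining from right: [40]. Merged: [3, 5, 8, 10, 19, 22, 29, 31, 34, 39, 40]

Final merged array: [3, 5, 8, 10, 19, 22, 29, 31, 34, 39, 40]
Total comparisons: 10

The merged array is [3, 5, 8, 10, 19, 22, 29, 31, 34, 39, 40], requiring 10 comparisons. The merge step runs in O(n) time where n is the total number of elements.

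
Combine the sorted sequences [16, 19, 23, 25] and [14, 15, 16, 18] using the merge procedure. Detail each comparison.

Merging process:

Compare 16 vs 14: take 14 from right. Merged: [14]
Compare 16 vs 15: take 15 from right. Merged: [14, 15]
Compare 16 vs 16: take 16 from left. Merged: [14, 15, 16]
Compare 19 vs 16: take 16 from right. Merged: [14, 15, 16, 16]
Compare 19 vs 18: take 18 from right. Merged: [14, 15, 16, 16, 18]
Append remaining from left: [19, 23, 25]. Merged: [14, 15, 16, 16, 18, 19, 23, 25]

Final merged array: [14, 15, 16, 16, 18, 19, 23, 25]
Total comparisons: 5

The merged array is [14, 15, 16, 16, 18, 19, 23, 25], requiring 5 comparisons. The merge step runs in O(n) time where n is the total number of elements.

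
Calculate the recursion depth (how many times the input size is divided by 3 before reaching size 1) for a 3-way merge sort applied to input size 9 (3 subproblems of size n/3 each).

For divide and conquer with division factor 3:

Problem sizes at each level:
Level 0: 9
Level 1: 3
Level 2: 1

The root is level 0 and the size-1 base case is level 2 (the tree spans levels 0 through 2, i.e. 3 levels counting the root), so the depth is the number of divisions: log_3(9) = 2

The recursion tree depth is log_3(9) = 2. At each level, the problem size is divided by 3, so it takes 2 divisions to reduce to a base case of size 1. The algorithm makes 3 recursive calls at each level.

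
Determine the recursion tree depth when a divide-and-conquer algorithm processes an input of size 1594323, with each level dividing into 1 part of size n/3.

For divide and conquer with division factor 3:

Problem sizes at each level:
Level 0: 1594323
Level 1: 531441
Level 2: 177147
Level 3: 59049
Level 4: 19683
Level 5: 6561
Level 6: 2187
Level 7: 729
Level 8: 243
Level 9: 81
Level 10: 27
Level 11: 9
Level 12: 3
Level 13: 1

The root is level 0 and the size-1 base case is level 13 (the tree spans levels 0 through 13, i.e. 14 levels counting the root), so the depth is the number of divisions: log_3(1594323) = 13

The recursion tree depth is log_3(1594323) = 13. At each level, the problem size is divided by 3, so it takes 13 divisions to reduce to a base case of size 1. The algorithm makes 1 recursive call at each level.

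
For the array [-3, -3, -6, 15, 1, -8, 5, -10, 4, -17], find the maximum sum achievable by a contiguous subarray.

Using Kadane's algorithm on [-3, -3, -6, 15, 1, -8, 5, -10, 4, -17]:

Scanning through the array:
Position 1 (value -3): max_ending_here = -3, max_so_far = -3
Position 2 (value -6): max_ending_here = -6, max_so_far = -3
Position 3 (value 15): max_ending_here = 15, max_so_far = 15
Position 4 (value 1): max_ending_here = 16, max_so_far = 16
Position 5 (value -8): max_ending_here = 8, max_so_far = 16
Position 6 (value 5): max_ending_here = 13, max_so_far = 16
Position 7 (value -10): max_ending_here = 3, max_so_far = 16
Position 8 (value 4): max_ending_here = 7, max_so_far = 16
Position 9 (value -17): max_ending_here = -10, max_so_far = 16

Maximum subarray: [15, 1]
Maximum sum: 16

The maximum subarray is [15, 1] with sum 16. This subarray runs from index 3 to index 4.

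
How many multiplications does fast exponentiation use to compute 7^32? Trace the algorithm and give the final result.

Computing 7^32 by squaring (build up from 7^1; each line after the first costs one multiplication):

7^1 = 7
7^2 = (7^1)^2 = 7^2 = 49
7^4 = (7^2)^2 = 49^2 = 2401
7^8 = (7^4)^2 = 2401^2 = 5764801
7^16 = (7^8)^2 = 5764801^2 = 33232930569601
7^32 = (7^16)^2 = 33232930569601^2 = 1104427674243920646305299201

Result: 1104427674243920646305299201
Multiplications needed: 5 (5 lines after 7^1)

7^32 = 1104427674243920646305299201. Using exponentiation by squaring, this requires 5 multiplications. The key idea: if the exponent is even, square the half-power; if odd, multiply by the base once.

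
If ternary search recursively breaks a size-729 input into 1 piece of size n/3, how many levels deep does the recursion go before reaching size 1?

For divide and conquer with division factor 3:

Problem sizes at each level:
Level 0: 729
Level 1: 243
Level 2: 81
Level 3: 27
Level 4: 9
Level 5: 3
Level 6: 1

The root is level 0 and the size-1 base case is level 6 (the tree spans levels 0 through 6, i.e. 7 levels counting the root), so the depth is the number of divisions: log_3(729) = 6

The recursion tree depth is log_3(729) = 6. At each level, the problem size is divided by 3, so it takes 6 divisions to reduce to a base case of size 1. The algorithm makes 1 recursive call at each level.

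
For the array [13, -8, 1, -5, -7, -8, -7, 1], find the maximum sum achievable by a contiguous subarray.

Using Kadane's algorithm on [13, -8, 1, -5, -7, -8, -7, 1]:

Scanning through the array:
Position 1 (value -8): max_ending_here = 5, max_so_far = 13
Position 2 (value 1): max_ending_here = 6, max_so_far = 13
Position 3 (value -5): max_ending_here = 1, max_so_far = 13
Position 4 (value -7): max_ending_here = -6, max_so_far = 13
Position 5 (value -8): max_ending_here = -8, max_so_far = 13
Position 6 (value -7): max_ending_here = -7, max_so_far = 13
Position 7 (value 1): max_ending_here = 1, max_so_far = 13

Maximum subarray: [13]
Maximum sum: 13

The maximum subarray is [13] with sum 13. This subarray runs from index 0 to index 0.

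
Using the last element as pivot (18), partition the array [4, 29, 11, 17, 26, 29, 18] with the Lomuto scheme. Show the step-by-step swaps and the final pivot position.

Lomuto partition with pivot = 18:

Initial array: [4, 29, 11, 17, 26, 29, 18]

arr[0]=4 <= 18: swap with position 0, array becomes [4, 29, 11, 17, 26, 29, 18]
arr[1]=29 > 18: no swap
arr[2]=11 <= 18: swap with position 1, array becomes [4, 11, 29, 17, 26, 29, 18]
arr[3]=17 <= 18: swap with position 2, array becomes [4, 11, 17, 29, 26, 29, 18]
arr[4]=26 > 18: no swap
arr[5]=29 > 18: no swap

Place pivot at position 3: [4, 11, 17, 18, 26, 29, 29]
Pivot position: 3

After partitioning with pivot 18, the array becomes [4, 11, 17, 18, 26, 29, 29]. The pivot is placed at index 3. All elements to the left of the pivot are <= 18, and all elements to the right are > 18.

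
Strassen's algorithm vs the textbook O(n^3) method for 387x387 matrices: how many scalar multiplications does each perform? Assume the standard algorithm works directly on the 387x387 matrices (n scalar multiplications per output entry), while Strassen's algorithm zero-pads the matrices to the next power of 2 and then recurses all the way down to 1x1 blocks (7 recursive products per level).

Matrix multiplication for 387x387 matrices:

Strassen's algorithm requires power-of-2 dimensions. Pad 387x387 to 512x512 (next power of 2).

Standard algorithm: 387^3 = 57960603 multiplications
Strassen's algorithm: 7^(log2(512)) = 7^9 = 40353607 multiplications
Savings: 57960603 - 40353607 = 17606996 multiplications

Standard: 57960603 multiplications (387^3). Strassen: 40353607 multiplications (7^9, after padding to 512x512). Strassen reduces 8 recursive multiplications to 7 at each level.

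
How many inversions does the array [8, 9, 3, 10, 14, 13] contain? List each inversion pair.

Finding inversions in [8, 9, 3, 10, 14, 13]:

(0, 2): arr[0]=8 > arr[2]=3
(1, 2): arr[1]=9 > arr[2]=3
(4, 5): arr[4]=14 > arr[5]=13

Total inversions: 3

The array has 3 inversion(s): (0,2), (1,2), (4,5). Each pair (i,j) satisfies i < j and arr[i] > arr[j].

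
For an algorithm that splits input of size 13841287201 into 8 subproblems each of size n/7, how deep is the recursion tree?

For divide and conquer with division factor 7:

Problem sizes at each level:
Level 0: 13841287201
Level 1: 1977326743
Level 2: 282475249
Level 3: 40353607
Level 4: 5764801
Level 5: 823543
Level 6: 117649
Level 7: 16807
Level 8: 2401
Level 9: 343
Level 10: 49
Level 11: 7
Level 12: 1

The root is level 0 and the size-1 base case is level 12 (the tree spans levels 0 through 12, i.e. 13 levels counting the root), so the depth is the number of divisions: log_7(13841287201) = 12

The recursion tree depth is log_7(13841287201) = 12. At each level, the problem size is divided by 7, so it takes 12 divisions to reduce to a base case of size 1. The algorithm makes 8 recursive calls at each level.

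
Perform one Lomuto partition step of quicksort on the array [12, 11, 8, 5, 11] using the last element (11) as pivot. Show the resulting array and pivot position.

Lomuto partition with pivot = 11:

Initial array: [12, 11, 8, 5, 11]

arr[0]=12 > 11: no swap
arr[1]=11 <= 11: swap with position 0, array becomes [11, 12, 8, 5, 11]
arr[2]=8 <= 11: swap with position 1, array becomes [11, 8, 12, 5, 11]
arr[3]=5 <= 11: swap with position 2, array becomes [11, 8, 5, 12, 11]

Place pivot at position 3: [11, 8, 5, 11, 12]
Pivot position: 3

After partitioning with pivot 11, the array becomes [11, 8, 5, 11, 12]. The pivot is placed at index 3. All elements to the left of the pivot are <= 11, and all elements to the right are > 11.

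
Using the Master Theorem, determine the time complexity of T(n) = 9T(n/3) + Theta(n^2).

Master Theorem for T(n) = 9T(n/3) + O(n^2):

a = 9, b = 3, c = 2
log_b(a) = log_3(9) = 2.0000

Case 2: c = 2 = log_3(9) = 2.0000
T(n) = O(n^2 log n) = O(n^2 log n)

For T(n) = 9T(n/3) + O(n^2): log_3(9) = 2.0000. This is Case 2 of the Master Theorem (c = log_b(a), equal work at all levels), giving O(n^2 log n).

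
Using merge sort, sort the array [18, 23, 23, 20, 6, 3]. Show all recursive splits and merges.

Merge sort trace:

Split: [18, 23, 23, 20, 6, 3] -> [18, 23, 23] and [20, 6, 3]
  Split: [18, 23, 23] -> [18] and [23, 23]
    Split: [23, 23] -> [23] and [23]
    Merge: [23] + [23] -> [23, 23]
  Merge: [18] + [23, 23] -> [18, 23, 23]
  Split: [20, 6, 3] -> [20] and [6, 3]
    Split: [6, 3] -> [6] and [3]
    Merge: [6] + [3] -> [3, 6]
  Merge: [20] + [3, 6] -> [3, 6, 20]
Merge: [18, 23, 23] + [3, 6, 20] -> [3, 6, 18, 20, 23, 23]

Final sorted array: [3, 6, 18, 20, 23, 23]

The merge sort proceeds by recursively splitting the array and merging sorted halves.
After all merges, the sorted array is [3, 6, 18, 20, 23, 23].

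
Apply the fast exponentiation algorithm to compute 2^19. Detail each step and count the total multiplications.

Computing 2^19 by squaring (build up from 2^1; each line after the first costs one multiplication):

2^1 = 2
2^2 = (2^1)^2 = 2^2 = 4
2^4 = (2^2)^2 = 4^2 = 16
2^8 = (2^4)^2 = 16^2 = 256
2^9 = 2 * 2^8 = 2 * 256 = 512
2^18 = (2^9)^2 = 512^2 = 262144
2^19 = 2 * 2^18 = 2 * 262144 = 524288

Result: 524288
Multiplications needed: 6 (6 lines after 2^1)

2^19 = 524288. Using exponentiation by squaring, this requires 6 multiplications. The key idea: if the exponent is even, square the half-power; if odd, multiply by the base once.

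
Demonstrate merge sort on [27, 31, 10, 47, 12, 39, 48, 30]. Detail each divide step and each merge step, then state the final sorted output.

Merge sort trace:

Split: [27, 31, 10, 47, 12, 39, 48, 30] -> [27, 31, 10, 47] and [12, 39, 48, 30]
  Split: [27, 31, 10, 47] -> [27, 31] and [10, 47]
    Split: [27, 31] -> [27] and [31]
    Merge: [27] + [31] -> [27, 31]
    Split: [10, 47] -> [10] and [47]
    Merge: [10] + [47] -> [10, 47]
  Merge: [27, 31] + [10, 47] -> [10, 27, 31, 47]
  Split: [12, 39, 48, 30] -> [12, 39] and [48, 30]
    Split: [12, 39] -> [12] and [39]
    Merge: [12] + [39] -> [12, 39]
    Split: [48, 30] -> [48] and [30]
    Merge: [48] + [30] -> [30, 48]
  Merge: [12, 39] + [30, 48] -> [12, 30, 39, 48]
Merge: [10, 27, 31, 47] + [12, 30, 39, 48] -> [10, 12, 27, 30, 31, 39, 47, 48]

Final sorted array: [10, 12, 27, 30, 31, 39, 47, 48]

The merge sort proceeds by recursively splitting the array and merging sorted halves.
After all merges, the sorted array is [10, 12, 27, 30, 31, 39, 47, 48].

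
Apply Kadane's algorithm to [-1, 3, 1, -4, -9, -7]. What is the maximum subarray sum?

Using Kadane's algorithm on [-1, 3, 1, -4, -9, -7]:

Scanning through the array:
Position 1 (value 3): max_ending_here = 3, max_so_far = 3
Position 2 (value 1): max_ending_here = 4, max_so_far = 4
Position 3 (value -4): max_ending_here = 0, max_so_far = 4
Position 4 (value -9): max_ending_here = -9, max_so_far = 4
Position 5 (value -7): max_ending_here = -7, max_so_far = 4

Maximum subarray: [3, 1]
Maximum sum: 4

The maximum subarray is [3, 1] with sum 4. This subarray runs from index 1 to index 2.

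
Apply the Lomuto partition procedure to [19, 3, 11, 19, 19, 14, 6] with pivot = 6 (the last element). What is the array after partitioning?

Lomuto partition with pivot = 6:

Initial array: [19, 3, 11, 19, 19, 14, 6]

arr[0]=19 > 6: no swap
arr[1]=3 <= 6: swap with position 0, array becomes [3, 19, 11, 19, 19, 14, 6]
arr[2]=11 > 6: no swap
arr[3]=19 > 6: no swap
arr[4]=19 > 6: no swap
arr[5]=14 > 6: no swap

Place pivot at position 1: [3, 6, 11, 19, 19, 14, 19]
Pivot position: 1

After partitioning with pivot 6, the array becomes [3, 6, 11, 19, 19, 14, 19]. The pivot is placed at index 1. All elements to the left of the pivot are <= 6, and all elements to the right are > 6.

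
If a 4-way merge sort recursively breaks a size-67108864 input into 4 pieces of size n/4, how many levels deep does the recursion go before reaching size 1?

For divide and conquer with division factor 4:

Problem sizes at each level:
Level 0: 67108864
Level 1: 16777216
Level 2: 4194304
Level 3: 1048576
Level 4: 262144
Level 5: 65536
Level 6: 16384
Level 7: 4096
Level 8: 1024
Level 9: 256
Level 10: 64
Level 11: 16
Level 12: 4
Level 13: 1

The root is level 0 and the size-1 base case is level 13 (the tree spans levels 0 through 13, i.e. 14 levels counting the root), so the depth is the number of divisions: log_4(67108864) = 13

The recursion tree depth is log_4(67108864) = 13. At each level, the problem size is divided by 4, so it takes 13 divisions to reduce to a base case of size 1. The algorithm makes 4 recursive calls at each level.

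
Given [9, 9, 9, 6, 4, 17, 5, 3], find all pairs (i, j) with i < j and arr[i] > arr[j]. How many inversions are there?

Finding inversions in [9, 9, 9, 6, 4, 17, 5, 3]:

(0, 3): arr[0]=9 > arr[3]=6
(0, 4): arr[0]=9 > arr[4]=4
(0, 6): arr[0]=9 > arr[6]=5
(0, 7): arr[0]=9 > arr[7]=3
(1, 3): arr[1]=9 > arr[3]=6
(1, 4): arr[1]=9 > arr[4]=4
(1, 6): arr[1]=9 > arr[6]=5
(1, 7): arr[1]=9 > arr[7]=3
(2, 3): arr[2]=9 > arr[3]=6
(2, 4): arr[2]=9 > arr[4]=4
(2, 6): arr[2]=9 > arr[6]=5
(2, 7): arr[2]=9 > arr[7]=3
(3, 4): arr[3]=6 > arr[4]=4
(3, 6): arr[3]=6 > arr[6]=5
(3, 7): arr[3]=6 > arr[7]=3
(4, 7): arr[4]=4 > arr[7]=3
(5, 6): arr[5]=17 > arr[6]=5
(5, 7): arr[5]=17 > arr[7]=3
(6, 7): arr[6]=5 > arr[7]=3

Total inversions: 19

The array has 19 inversion(s): (0,3), (0,4), (0,6), (0,7), (1,3), (1,4), (1,6), (1,7), (2,3), (2,4), (2,6), (2,7), (3,4), (3,6), (3,7), (4,7), (5,6), (5,7), (6,7). Each pair (i,j) satisfies i < j and arr[i] > arr[j].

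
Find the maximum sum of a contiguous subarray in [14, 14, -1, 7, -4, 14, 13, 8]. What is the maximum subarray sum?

Using Kadane's algorithm on [14, 14, -1, 7, -4, 14, 13, 8]:

Scanning through the array:
Position 1 (value 14): max_ending_here = 28, max_so_far = 28
Position 2 (value -1): max_ending_here = 27, max_so_far = 28
Position 3 (value 7): max_ending_here = 34, max_so_far = 34
Position 4 (value -4): max_ending_here = 30, max_so_far = 34
Position 5 (value 14): max_ending_here = 44, max_so_far = 44
Position 6 (value 13): max_ending_here = 57, max_so_far = 57
Position 7 (value 8): max_ending_here = 65, max_so_far = 65

Maximum subarray: [14, 14, -1, 7, -4, 14, 13, 8]
Maximum sum: 65

The maximum subarray is [14, 14, -1, 7, -4, 14, 13, 8] with sum 65. This subarray runs from index 0 to index 7.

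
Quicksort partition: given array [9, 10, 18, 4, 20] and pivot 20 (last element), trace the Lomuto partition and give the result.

Lomuto partition with pivot = 20:

Initial array: [9, 10, 18, 4, 20]

arr[0]=9 <= 20: swap with position 0, array becomes [9, 10, 18, 4, 20]
arr[1]=10 <= 20: swap with position 1, array becomes [9, 10, 18, 4, 20]
arr[2]=18 <= 20: swap with position 2, array becomes [9, 10, 18, 4, 20]
arr[3]=4 <= 20: swap with position 3, array becomes [9, 10, 18, 4, 20]

Place pivot at position 4: [9, 10, 18, 4, 20]
Pivot position: 4

After partitioning with pivot 20, the array becomes [9, 10, 18, 4, 20]. The pivot is placed at index 4. All elements to the left of the pivot are <= 20, and all elements to the right are > 20.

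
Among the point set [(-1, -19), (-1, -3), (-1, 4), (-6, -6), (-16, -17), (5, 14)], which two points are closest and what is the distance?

Computing all pairwise distances among 6 points:

d((-1, -19), (-1, -3)) = 16.0
d((-1, -19), (-1, 4)) = 23.0
d((-1, -19), (-6, -6)) = 13.9284
d((-1, -19), (-16, -17)) = 15.1327
d((-1, -19), (5, 14)) = 33.541
d((-1, -3), (-1, 4)) = 7.0
d((-1, -3), (-6, -6)) = 5.831 <-- minimum
d((-1, -3), (-16, -17)) = 20.5183
d((-1, -3), (5, 14)) = 18.0278
d((-1, 4), (-6, -6)) = 11.1803
d((-1, 4), (-16, -17)) = 25.807
d((-1, 4), (5, 14)) = 11.6619
d((-6, -6), (-16, -17)) = 14.8661
d((-6, -6), (5, 14)) = 22.8254
d((-16, -17), (5, 14)) = 37.4433

Closest pair: (-1, -3) and (-6, -6) with distance 5.831

The closest pair is (-1, -3) and (-6, -6) with Euclidean distance 5.831. For 6 points, brute-force pairwise comparison is shown above. For large n, the divide-and-conquer algorithm (sort by x, recurse on halves, check the dividing strip) achieves O(n log n).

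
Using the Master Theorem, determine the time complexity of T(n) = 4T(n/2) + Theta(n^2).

Master Theorem for T(n) = 4T(n/2) + O(n^2):

a = 4, b = 2, c = 2
log_b(a) = log_2(4) = 2.0000

Case 2: c = 2 = log_2(4) = 2.0000
T(n) = O(n^2 log n) = O(n^2 log n)

For T(n) = 4T(n/2) + O(n^2): log_2(4) = 2.0000. This is Case 2 of the Master Theorem (c = log_b(a), equal work at all levels), giving O(n^2 log n).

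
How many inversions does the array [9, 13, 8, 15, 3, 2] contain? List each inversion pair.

Finding inversions in [9, 13, 8, 15, 3, 2]:

(0, 2): arr[0]=9 > arr[2]=8
(0, 4): arr[0]=9 > arr[4]=3
(0, 5): arr[0]=9 > arr[5]=2
(1, 2): arr[1]=13 > arr[2]=8
(1, 4): arr[1]=13 > arr[4]=3
(1, 5): arr[1]=13 > arr[5]=2
(2, 4): arr[2]=8 > arr[4]=3
(2, 5): arr[2]=8 > arr[5]=2
(3, 4): arr[3]=15 > arr[4]=3
(3, 5): arr[3]=15 > arr[5]=2
(4, 5): arr[4]=3 > arr[5]=2

Total inversions: 11

The array has 11 inversion(s): (0,2), (0,4), (0,5), (1,2), (1,4), (1,5), (2,4), (2,5), (3,4), (3,5), (4,5). Each pair (i,j) satisfies i < j and arr[i] > arr[j].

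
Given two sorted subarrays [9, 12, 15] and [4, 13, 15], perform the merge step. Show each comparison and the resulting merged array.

Merging process:

Compare 9 vs 4: take 4 from right. Merged: [4]
Compare 9 vs 13: take 9 from left. Merged: [4, 9]
Compare 12 vs 13: take 12 from left. Merged: [4, 9, 12]
Compare 15 vs 13: take 13 from right. Merged: [4, 9, 12, 13]
Compare 15 vs 15: take 15 from left. Merged: [4, 9, 12, 13, 15]
Append remaining from right: [15]. Merged: [4, 9, 12, 13, 15, 15]

Final merged array: [4, 9, 12, 13, 15, 15]
Total comparisons: 5

The merged array is [4, 9, 12, 13, 15, 15], requiring 5 comparisons. The merge step runs in O(n) time where n is the total number of elements.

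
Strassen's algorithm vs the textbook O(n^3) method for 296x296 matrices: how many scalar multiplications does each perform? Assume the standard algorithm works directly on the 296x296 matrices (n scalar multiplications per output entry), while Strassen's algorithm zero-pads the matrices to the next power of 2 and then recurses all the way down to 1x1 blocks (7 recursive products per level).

Matrix multiplication for 296x296 matrices:

Strassen's algorithm requires power-of-2 dimensions. Pad 296x296 to 512x512 (next power of 2).

Standard algorithm: 296^3 = 25934336 multiplications
Strassen's algorithm: 7^(log2(512)) = 7^9 = 40353607 multiplications
Difference: 25934336 - 40353607 = -14419271 (Strassen uses MORE here due to padding overhead — for small or just-over-power-of-2 n, padding can outweigh the per-level savings)

Standard: 25934336 multiplications (296^3). Strassen: 40353607 multiplications (7^9, after padding to 512x512). Strassen reduces 8 recursive multiplications to 7 at each level.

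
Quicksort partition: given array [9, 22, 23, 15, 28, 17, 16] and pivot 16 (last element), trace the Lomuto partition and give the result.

Lomuto partition with pivot = 16:

Initial array: [9, 22, 23, 15, 28, 17, 16]

arr[0]=9 <= 16: swap with position 0, array becomes [9, 22, 23, 15, 28, 17, 16]
arr[1]=22 > 16: no swap
arr[2]=23 > 16: no swap
arr[3]=15 <= 16: swap with position 1, array becomes [9, 15, 23, 22, 28, 17, 16]
arr[4]=28 > 16: no swap
arr[5]=17 > 16: no swap

Place pivot at position 2: [9, 15, 16, 22, 28, 17, 23]
Pivot position: 2

After partitioning with pivot 16, the array becomes [9, 15, 16, 22, 28, 17, 23]. The pivot is placed at index 2. All elements to the left of the pivot are <= 16, and all elements to the right are > 16.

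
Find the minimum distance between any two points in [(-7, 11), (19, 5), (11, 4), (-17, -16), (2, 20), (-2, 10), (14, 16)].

Computing all pairwise distances among 7 points:

d((-7, 11), (19, 5)) = 26.6833
d((-7, 11), (11, 4)) = 19.3132
d((-7, 11), (-17, -16)) = 28.7924
d((-7, 11), (2, 20)) = 12.7279
d((-7, 11), (-2, 10)) = 5.099 <-- minimum
d((-7, 11), (14, 16)) = 21.587
d((19, 5), (11, 4)) = 8.0623
d((19, 5), (-17, -16)) = 41.6773
d((19, 5), (2, 20)) = 22.6716
d((19, 5), (-2, 10)) = 21.587
d((19, 5), (14, 16)) = 12.083
d((11, 4), (-17, -16)) = 34.4093
d((11, 4), (2, 20)) = 18.3576
d((11, 4), (-2, 10)) = 14.3178
d((11, 4), (14, 16)) = 12.3693
d((-17, -16), (2, 20)) = 40.7063
d((-17, -16), (-2, 10)) = 30.0167
d((-17, -16), (14, 16)) = 44.5533
d((2, 20), (-2, 10)) = 10.7703
d((2, 20), (14, 16)) = 12.6491
d((-2, 10), (14, 16)) = 17.088

Closest pair: (-7, 11) and (-2, 10) with distance 5.099

The closest pair is (-7, 11) and (-2, 10) with Euclidean distance 5.099. For 7 points, brute-force pairwise comparison is shown above. For large n, the divide-and-conquer algorithm (sort by x, recurse on halves, check the dividing strip) achieves O(n log n).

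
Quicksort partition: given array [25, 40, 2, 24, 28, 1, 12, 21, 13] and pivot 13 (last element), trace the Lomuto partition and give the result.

Lomuto partition with pivot = 13:

Initial array: [25, 40, 2, 24, 28, 1, 12, 21, 13]

arr[0]=25 > 13: no swap
arr[1]=40 > 13: no swap
arr[2]=2 <= 13: swap with position 0, array becomes [2, 40, 25, 24, 28, 1, 12, 21, 13]
arr[3]=24 > 13: no swap
arr[4]=28 > 13: no swap
arr[5]=1 <= 13: swap with position 1, array becomes [2, 1, 25, 24, 28, 40, 12, 21, 13]
arr[6]=12 <= 13: swap with position 2, array becomes [2, 1, 12, 24, 28, 40, 25, 21, 13]
arr[7]=21 > 13: no swap

Place pivot at position 3: [2, 1, 12, 13, 28, 40, 25, 21, 24]
Pivot position: 3

After partitioning with pivot 13, the array becomes [2, 1, 12, 13, 28, 40, 25, 21, 24]. The pivot is placed at index 3. All elements to the left of the pivot are <= 13, and all elements to the right are > 13.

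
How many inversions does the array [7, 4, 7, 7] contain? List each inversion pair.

Finding inversions in [7, 4, 7, 7]:

(0, 1): arr[0]=7 > arr[1]=4

Total inversions: 1

The array has 1 inversion(s): (0,1). Each pair (i,j) satisfies i < j and arr[i] > arr[j].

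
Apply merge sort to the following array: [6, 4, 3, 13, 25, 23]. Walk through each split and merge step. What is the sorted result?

Merge sort trace:

Split: [6, 4, 3, 13, 25, 23] -> [6, 4, 3] and [13, 25, 23]
  Split: [6, 4, 3] -> [6] and [4, 3]
    Split: [4, 3] -> [4] and [3]
    Merge: [4] + [3] -> [3, 4]
  Merge: [6] + [3, 4] -> [3, 4, 6]
  Split: [13, 25, 23] -> [13] and [25, 23]
    Split: [25, 23] -> [25] and [23]
    Merge: [25] + [23] -> [23, 25]
  Merge: [13] + [23, 25] -> [13, 23, 25]
Merge: [3, 4, 6] + [13, 23, 25] -> [3, 4, 6, 13, 23, 25]

Final sorted array: [3, 4, 6, 13, 23, 25]

The merge sort proceeds by recursively splitting the array and merging sorted halves.
After all merges, the sorted array is [3, 4, 6, 13, 23, 25].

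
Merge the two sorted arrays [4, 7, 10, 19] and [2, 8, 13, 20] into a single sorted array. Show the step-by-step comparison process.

Merging process:

Compare 4 vs 2: take 2 from right. Merged: [2]
Compare 4 vs 8: take 4 from left. Merged: [2, 4]
Compare 7 vs 8: take 7 from left. Merged: [2, 4, 7]
Compare 10 vs 8: take 8 from right. Merged: [2, 4, 7, 8]
Compare 10 vs 13: take 10 from left. Merged: [2, 4, 7, 8, 10]
Compare 19 vs 13: take 13 from right. Merged: [2, 4, 7, 8, 10, 13]
Compare 19 vs 20: take 19 from left. Merged: [2, 4, 7, 8, 10, 13, 19]
Append remaining from right: [20]. Merged: [2, 4, 7, 8, 10, 13, 19, 20]

Final merged array: [2, 4, 7, 8, 10, 13, 19, 20]
Total comparisons: 7

The merged array is [2, 4, 7, 8, 10, 13, 19, 20], requiring 7 comparisons. The merge step runs in O(n) time where n is the total number of elements.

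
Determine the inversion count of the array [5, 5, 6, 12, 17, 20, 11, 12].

Finding inversions in [5, 5, 6, 12, 17, 20, 11, 12]:

(3, 6): arr[3]=12 > arr[6]=11
(4, 6): arr[4]=17 > arr[6]=11
(4, 7): arr[4]=17 > arr[7]=12
(5, 6): arr[5]=20 > arr[6]=11
(5, 7): arr[5]=20 > arr[7]=12

Total inversions: 5

The array has 5 inversion(s): (3,6), (4,6), (4,7), (5,6), (5,7). Each pair (i,j) satisfies i < j and arr[i] > arr[j].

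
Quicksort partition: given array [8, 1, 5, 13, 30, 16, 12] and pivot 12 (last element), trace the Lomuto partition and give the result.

Lomuto partition with pivot = 12:

Initial array: [8, 1, 5, 13, 30, 16, 12]

arr[0]=8 <= 12: swap with position 0, array becomes [8, 1, 5, 13, 30, 16, 12]
arr[1]=1 <= 12: swap with position 1, array becomes [8, 1, 5, 13, 30, 16, 12]
arr[2]=5 <= 12: swap with position 2, array becomes [8, 1, 5, 13, 30, 16, 12]
arr[3]=13 > 12: no swap
arr[4]=30 > 12: no swap
arr[5]=16 > 12: no swap

Place pivot at position 3: [8, 1, 5, 12, 30, 16, 13]
Pivot position: 3

After partitioning with pivot 12, the array becomes [8, 1, 5, 12, 30, 16, 13]. The pivot is placed at index 3. All elements to the left of the pivot are <= 12, and all elements to the right are > 12.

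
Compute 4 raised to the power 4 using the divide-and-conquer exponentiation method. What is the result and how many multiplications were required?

Computing 4^4 by squaring (build up from 4^1; each line after the first costs one multiplication):

4^1 = 4
4^2 = (4^1)^2 = 4^2 = 16
4^4 = (4^2)^2 = 16^2 = 256

Result: 256
Multiplications needed: 2 (2 lines after 4^1)

4^4 = 256. Using exponentiation by squaring, this requires 2 multiplications. The key idea: if the exponent is even, square the half-power; if odd, multiply by the base once.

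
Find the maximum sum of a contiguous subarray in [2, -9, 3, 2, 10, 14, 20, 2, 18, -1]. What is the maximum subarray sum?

Using Kadane's algorithm on [2, -9, 3, 2, 10, 14, 20, 2, 18, -1]:

Scanning through the array:
Position 1 (value -9): max_ending_here = -7, max_so_far = 2
Position 2 (value 3): max_ending_here = 3, max_so_far = 3
Position 3 (value 2): max_ending_here = 5, max_so_far = 5
Position 4 (value 10): max_ending_here = 15, max_so_far = 15
Position 5 (value 14): max_ending_here = 29, max_so_far = 29
Position 6 (value 20): max_ending_here = 49, max_so_far = 49
Position 7 (value 2): max_ending_here = 51, max_so_far = 51
Position 8 (value 18): max_ending_here = 69, max_so_far = 69
Position 9 (value -1): max_ending_here = 68, max_so_far = 69

Maximum subarray: [3, 2, 10, 14, 20, 2, 18]
Maximum sum: 69

The maximum subarray is [3, 2, 10, 14, 20, 2, 18] with sum 69. This subarray runs from index 2 to index 8.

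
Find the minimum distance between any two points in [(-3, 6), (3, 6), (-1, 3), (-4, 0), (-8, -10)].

Computing all pairwise distances among 5 points:

d((-3, 6), (3, 6)) = 6.0
d((-3, 6), (-1, 3)) = 3.6056 <-- minimum
d((-3, 6), (-4, 0)) = 6.0828
d((-3, 6), (-8, -10)) = 16.7631
d((3, 6), (-1, 3)) = 5.0
d((3, 6), (-4, 0)) = 9.2195
d((3, 6), (-8, -10)) = 19.4165
d((-1, 3), (-4, 0)) = 4.2426
d((-1, 3), (-8, -10)) = 14.7648
d((-4, 0), (-8, -10)) = 10.7703

Closest pair: (-3, 6) and (-1, 3) with distance 3.6056

The closest pair is (-3, 6) and (-1, 3) with Euclidean distance 3.6056. For 5 points, brute-force pairwise comparison is shown above. For large n, the divide-and-conquer algorithm (sort by x, recurse on halves, check the dividing strip) achieves O(n log n).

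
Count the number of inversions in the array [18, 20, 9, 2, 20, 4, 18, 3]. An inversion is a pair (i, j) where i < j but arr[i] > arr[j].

Finding inversions in [18, 20, 9, 2, 20, 4, 18, 3]:

(0, 2): arr[0]=18 > arr[2]=9
(0, 3): arr[0]=18 > arr[3]=2
(0, 5): arr[0]=18 > arr[5]=4
(0, 7): arr[0]=18 > arr[7]=3
(1, 2): arr[1]=20 > arr[2]=9
(1, 3): arr[1]=20 > arr[3]=2
(1, 5): arr[1]=20 > arr[5]=4
(1, 6): arr[1]=20 > arr[6]=18
(1, 7): arr[1]=20 > arr[7]=3
(2, 3): arr[2]=9 > arr[3]=2
(2, 5): arr[2]=9 > arr[5]=4
(2, 7): arr[2]=9 > arr[7]=3
(4, 5): arr[4]=20 > arr[5]=4
(4, 6): arr[4]=20 > arr[6]=18
(4, 7): arr[4]=20 > arr[7]=3
(5, 7): arr[5]=4 > arr[7]=3
(6, 7): arr[6]=18 > arr[7]=3

Total inversions: 17

The array has 17 inversion(s): (0,2), (0,3), (0,5), (0,7), (1,2), (1,3), (1,5), (1,6), (1,7), (2,3), (2,5), (2,7), (4,5), (4,6), (4,7), (5,7), (6,7). Each pair (i,j) satisfies i < j and arr[i] > arr[j].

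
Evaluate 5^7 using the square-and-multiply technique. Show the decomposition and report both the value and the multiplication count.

Computing 5^7 by squaring (build up from 5^1; each line after the first costs one multiplication):

5^1 = 5
5^2 = (5^1)^2 = 5^2 = 25
5^3 = 5 * 5^2 = 5 * 25 = 125
5^6 = (5^3)^2 = 125^2 = 15625
5^7 = 5 * 5^6 = 5 * 15625 = 78125

Result: 78125
Multiplications needed: 4 (4 lines after 5^1)

5^7 = 78125. Using exponentiation by squaring, this requires 4 multiplications. The key idea: if the exponent is even, square the half-power; if odd, multiply by the base once.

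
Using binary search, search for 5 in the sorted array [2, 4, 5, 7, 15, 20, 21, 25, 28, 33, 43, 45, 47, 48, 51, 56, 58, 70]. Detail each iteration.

Binary search for 5 in [2, 4, 5, 7, 15, 20, 21, 25, 28, 33, 43, 45, 47, 48, 51, 56, 58, 70]:

lo=0, hi=17, mid=8, arr[mid]=28 -> 28 > 5, search left half
lo=0, hi=7, mid=3, arr[mid]=7 -> 7 > 5, search left half
lo=0, hi=2, mid=1, arr[mid]=4 -> 4 < 5, search right half
lo=2, hi=2, mid=2, arr[mid]=5 -> Found target at index 2!

Binary search finds 5 at index 2 after 4 comparisons. The search repeatedly halves the search space by comparing with the middle element.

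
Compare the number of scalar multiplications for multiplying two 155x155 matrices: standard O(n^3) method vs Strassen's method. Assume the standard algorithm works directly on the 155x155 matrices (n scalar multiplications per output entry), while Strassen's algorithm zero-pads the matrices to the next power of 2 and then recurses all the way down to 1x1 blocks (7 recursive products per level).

Matrix multiplication for 155x155 matrices:

Strassen's algorithm requires power-of-2 dimensions. Pad 155x155 to 256x256 (next power of 2).

Standard algorithm: 155^3 = 3723875 multiplications
Strassen's algorithm: 7^(log2(256)) = 7^8 = 5764801 multiplications
Difference: 3723875 - 5764801 = -2040926 (Strassen uses MORE here due to padding overhead — for small or just-over-power-of-2 n, padding can outweigh the per-level savings)

Standard: 3723875 multiplications (155^3). Strassen: 5764801 multiplications (7^8, after padding to 256x256). Strassen reduces 8 recursive multiplications to 7 at each level.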